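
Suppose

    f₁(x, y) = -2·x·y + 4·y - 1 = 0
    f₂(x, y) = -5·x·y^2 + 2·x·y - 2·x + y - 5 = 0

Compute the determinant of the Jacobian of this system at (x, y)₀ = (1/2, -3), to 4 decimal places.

J = [[-2·y, -2·x + 4], [-5·y^2 + 2·y - 2, -10·x·y + 2·x + 1]].
At the point, J = [[6.0000, 3.0000], [-53.0000, 17.0000]].
det J = 261.0000.

261.0000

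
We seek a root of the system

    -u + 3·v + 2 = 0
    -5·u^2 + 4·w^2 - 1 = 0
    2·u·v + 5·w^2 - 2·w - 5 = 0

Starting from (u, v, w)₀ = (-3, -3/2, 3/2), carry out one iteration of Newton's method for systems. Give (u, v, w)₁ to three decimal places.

At (-3, -3/2, 3/2): F = (0.500, -37.000, 12.250).
Jacobian J = [[-1, 3, 0], [-10·u, 0, 8·w], [2·v, 2·u, 10·w - 2]].
At the point, J = [[-1.000, 3.000, 0.000], [30.000, 0.000, 12.000], [-3.000, -6.000, 13.000]] (det J = -1350.000).
Solving J·Δ = −F gives Δ = (1.422, 0.307, -0.472).
Then the next iterate is (u, v, w)₁ = (-1.578, -1.193, 1.028).

(-1.578, -1.193, 1.028)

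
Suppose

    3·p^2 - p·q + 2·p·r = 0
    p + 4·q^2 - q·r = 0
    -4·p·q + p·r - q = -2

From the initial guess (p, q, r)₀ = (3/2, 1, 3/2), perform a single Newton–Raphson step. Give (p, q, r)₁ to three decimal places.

At (3/2, 1, 3/2): F = (9.750, 4.000, -2.750).
Jacobian J = [[6·p - q + 2·r, -p, 2·p], [1, 8·q - r, -q], [-4·q + r, -4·p - 1, p]].
At the point, J = [[11.000, -1.500, 3.000], [1.000, 6.500, -1.000], [-2.500, -7.000, 1.500]] (det J = 56.500).
Solving J·Δ = −F gives Δ = (-0.023, -1.190, -3.760).
Then the next iterate is (p, q, r)₁ = (1.477, -0.190, -2.260).

(1.477, -0.190, -2.260)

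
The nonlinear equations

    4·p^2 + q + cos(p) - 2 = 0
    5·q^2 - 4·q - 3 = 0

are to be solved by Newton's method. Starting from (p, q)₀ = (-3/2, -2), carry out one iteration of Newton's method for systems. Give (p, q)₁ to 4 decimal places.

At (-3/2, -2): F = (5.070737, 25.0000).
Jacobian J = [[8·p - sin(p), 1], [0, 10·q - 4]].
At the point, J = [[-11.002505, 1.0000], [0.0000, -24.0000]] (det J = 264.060120).
Solving J·Δ = −F gives Δ = (0.5555, 1.0417).
Then the next iterate is (p, q)₁ = (-0.9445, -0.9583).

(-0.9445, -0.9583)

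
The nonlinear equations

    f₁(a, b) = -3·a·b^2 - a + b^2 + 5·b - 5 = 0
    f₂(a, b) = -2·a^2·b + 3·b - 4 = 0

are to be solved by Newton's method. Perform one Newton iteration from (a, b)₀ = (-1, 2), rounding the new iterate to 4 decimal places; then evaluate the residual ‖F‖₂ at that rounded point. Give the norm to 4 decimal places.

5.7259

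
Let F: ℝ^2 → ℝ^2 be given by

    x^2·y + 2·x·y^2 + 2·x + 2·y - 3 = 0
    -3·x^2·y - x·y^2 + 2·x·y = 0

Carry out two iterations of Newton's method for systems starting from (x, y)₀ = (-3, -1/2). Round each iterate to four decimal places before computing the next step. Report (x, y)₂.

At (-3, -1/2): F = (-16.0000, 17.2500).
Jacobian J = [[2·x·y + 2·y^2 + 2, x^2 + 4·x·y + 2], [-6·x·y - y^2 + 2·y, -3·x^2 - 2·x·y + 2·x]].
At the point, J = [[5.5000, 17.0000], [-10.2500, -36.0000]] (det J = -23.7500).
Solving J·Δ = −F gives Δ = (11.9053, -2.9105).
Then the next iterate is (x, y)₁ = (8.9053, -3.4105).
Round to (8.9053, -3.4105) and repeat: F = (-55.313771, 647.077503), J = [[-35.480031, -40.181735], [163.776644, -159.359453]].
Δ = (-2.8456, 1.1360), so (x, y)₂ = (6.0597, -2.2745).

(6.0597, -2.2745)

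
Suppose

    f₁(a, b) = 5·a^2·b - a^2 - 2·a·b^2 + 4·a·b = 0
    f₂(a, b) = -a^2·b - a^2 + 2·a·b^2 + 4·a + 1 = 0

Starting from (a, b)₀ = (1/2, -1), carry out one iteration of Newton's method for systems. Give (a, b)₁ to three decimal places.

At (1/2, -1): F = (-4.500, 4.000).
Jacobian J = [[10·a·b - 2·a - 2·b^2 + 4·b, 5·a^2 - 4·a·b + 4·a], [-2·a·b - 2·a + 2·b^2 + 4, -a^2 + 4·a·b]].
At the point, J = [[-12.000, 5.250], [6.000, -2.250]] (det J = -4.500).
Solving J·Δ = −F gives Δ = (-2.417, -4.667).
Then the next iterate is (a, b)₁ = (-1.917, -5.667).

(-1.917, -5.667)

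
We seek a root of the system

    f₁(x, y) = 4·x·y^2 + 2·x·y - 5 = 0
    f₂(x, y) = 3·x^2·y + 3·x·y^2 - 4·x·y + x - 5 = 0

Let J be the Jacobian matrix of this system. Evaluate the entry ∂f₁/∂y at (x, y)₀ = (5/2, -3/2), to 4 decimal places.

∂f₁/∂y = 8·x·y + 2·x.
At (5/2, -3/2) this is -25.0000.

-25.0000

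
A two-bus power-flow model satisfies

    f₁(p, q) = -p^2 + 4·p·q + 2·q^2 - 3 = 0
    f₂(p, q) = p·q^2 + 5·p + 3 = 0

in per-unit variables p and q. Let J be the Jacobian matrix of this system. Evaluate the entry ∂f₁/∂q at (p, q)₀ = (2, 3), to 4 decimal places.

20.0000

∂f₁/∂q = 4·p + 4·q.
At (2, 3) this is 20.0000.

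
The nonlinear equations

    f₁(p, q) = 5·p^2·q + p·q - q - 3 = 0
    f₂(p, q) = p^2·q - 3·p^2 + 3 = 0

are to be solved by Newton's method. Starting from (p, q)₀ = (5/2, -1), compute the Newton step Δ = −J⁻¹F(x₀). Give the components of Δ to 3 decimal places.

At (5/2, -1): F = (-35.750, -22.000).
Jacobian J = [[10·p·q + q, 5·p^2 + p - 1], [2·p·q - 6·p, p^2]].
At the point, J = [[-26.000, 32.750], [-20.000, 6.250]] (det J = 492.500).
Solving J·Δ = −F gives Δ = (-1.009, 0.290).

(-1.009, 0.290)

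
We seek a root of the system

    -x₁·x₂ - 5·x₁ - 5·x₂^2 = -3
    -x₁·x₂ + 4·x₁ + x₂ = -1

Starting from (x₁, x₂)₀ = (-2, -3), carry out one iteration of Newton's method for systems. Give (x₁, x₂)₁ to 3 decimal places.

(-0.270, -1.704)

At (-2, -3): F = (-38.000, -16.000).
Jacobian J = [[-x₂ - 5, -x₁ - 10·x₂], [-x₂ + 4, -x₁ + 1]].
At the point, J = [[-2.000, 32.000], [7.000, 3.000]] (det J = -230.000).
Solving J·Δ = −F gives Δ = (1.730, 1.296).
Then the next iterate is (x₁, x₂)₁ = (-0.270, -1.704).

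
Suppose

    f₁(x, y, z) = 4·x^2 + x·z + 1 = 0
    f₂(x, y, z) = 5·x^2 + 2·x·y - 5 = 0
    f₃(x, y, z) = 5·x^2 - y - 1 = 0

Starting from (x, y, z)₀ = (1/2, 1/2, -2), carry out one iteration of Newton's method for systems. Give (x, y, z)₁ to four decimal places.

(0.8182, 1.8409, -5.2727)

At (1/2, 1/2, -2): F = (1.0000, -3.2500, -0.2500).
Jacobian J = [[8·x + z, 0, x], [10·x + 2·y, 2·x, 0], [10·x, -1, 0]].
At the point, J = [[2.0000, 0.0000, 0.5000], [6.0000, 1.0000, 0.0000], [5.0000, -1.0000, 0.0000]] (det J = -5.5000).
Solving J·Δ = −F gives Δ = (0.3182, 1.3409, -3.2727).
Then the next iterate is (x, y, z)₁ = (0.8182, 1.8409, -5.2727).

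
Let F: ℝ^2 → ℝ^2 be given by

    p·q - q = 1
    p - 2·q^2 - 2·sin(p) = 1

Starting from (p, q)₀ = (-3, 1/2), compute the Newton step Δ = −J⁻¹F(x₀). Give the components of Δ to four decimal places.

(0.9955, -0.6256)

At (-3, 1/2): F = (-3.0000, -4.217760).
Jacobian J = [[q, p - 1], [-2·cos(p) + 1, -4·q]].
At the point, J = [[0.5000, -4.0000], [2.979985, -2.0000]] (det J = 10.919940).
Solving J·Δ = −F gives Δ = (0.9955, -0.6256).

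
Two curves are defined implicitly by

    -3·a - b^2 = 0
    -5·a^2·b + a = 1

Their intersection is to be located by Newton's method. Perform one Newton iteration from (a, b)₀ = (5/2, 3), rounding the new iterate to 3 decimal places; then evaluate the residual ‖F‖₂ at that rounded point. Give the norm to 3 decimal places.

10.305

At (5/2, 3): F = (-16.500, -92.250).
Jacobian J = [[-3, -2·b], [-10·a·b + 1, -5·a^2]].
At the point, J = [[-3.000, -6.000], [-74.000, -31.250]] (det J = -350.250).
Solving J·Δ = −F gives Δ = (-0.108, -2.696).
Then the next iterate is (a, b)₁ = (2.392, 0.304).
Re-evaluating at (2.392, 0.304): F = (-7.26842, -7.30493), so ‖F‖₂ = 10.305.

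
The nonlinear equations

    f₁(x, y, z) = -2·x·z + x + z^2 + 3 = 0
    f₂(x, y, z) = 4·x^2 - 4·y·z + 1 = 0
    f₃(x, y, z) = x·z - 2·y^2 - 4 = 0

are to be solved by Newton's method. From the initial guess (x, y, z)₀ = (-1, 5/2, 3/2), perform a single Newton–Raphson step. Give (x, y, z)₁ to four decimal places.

(0.1398, 0.9704, 0.5059)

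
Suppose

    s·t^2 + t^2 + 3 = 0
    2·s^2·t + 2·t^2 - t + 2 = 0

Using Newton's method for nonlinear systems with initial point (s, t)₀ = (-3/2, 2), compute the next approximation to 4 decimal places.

(-3.5682, -1.6364)

At (-3/2, 2): F = (1.0000, 17.0000).
Jacobian J = [[t^2, 2·s·t + 2·t], [4·s·t, 2·s^2 + 4·t - 1]].
At the point, J = [[4.0000, -2.0000], [-12.0000, 11.5000]] (det J = 22.0000).
Solving J·Δ = −F gives Δ = (-2.0682, -3.6364).
Then the next iterate is (s, t)₁ = (-3.5682, -1.6364).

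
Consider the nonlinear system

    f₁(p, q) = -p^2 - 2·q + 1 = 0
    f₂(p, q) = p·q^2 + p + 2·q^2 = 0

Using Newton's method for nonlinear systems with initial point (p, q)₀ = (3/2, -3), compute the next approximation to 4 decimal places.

(1.9066, -1.2349)

At (3/2, -3): F = (4.7500, 33.0000).
Jacobian J = [[-2·p, -2], [q^2 + 1, 2·p·q + 4·q]].
At the point, J = [[-3.0000, -2.0000], [10.0000, -21.0000]] (det J = 83.0000).
Solving J·Δ = −F gives Δ = (0.4066, 1.7651).
Then the next iterate is (p, q)₁ = (1.9066, -1.2349).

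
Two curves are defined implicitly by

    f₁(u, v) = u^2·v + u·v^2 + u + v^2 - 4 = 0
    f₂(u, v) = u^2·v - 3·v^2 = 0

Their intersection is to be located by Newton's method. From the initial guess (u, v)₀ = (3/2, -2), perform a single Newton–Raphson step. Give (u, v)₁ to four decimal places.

(0.0988, -1.4321)

At (3/2, -2): F = (3.0000, -16.5000).
Jacobian J = [[2·u·v + v^2 + 1, u^2 + 2·u·v + 2·v], [2·u·v, u^2 - 6·v]].
At the point, J = [[-1.0000, -7.7500], [-6.0000, 14.2500]] (det J = -60.7500).
Solving J·Δ = −F gives Δ = (-1.4012, 0.5679).
Then the next iterate is (u, v)₁ = (0.0988, -1.4321).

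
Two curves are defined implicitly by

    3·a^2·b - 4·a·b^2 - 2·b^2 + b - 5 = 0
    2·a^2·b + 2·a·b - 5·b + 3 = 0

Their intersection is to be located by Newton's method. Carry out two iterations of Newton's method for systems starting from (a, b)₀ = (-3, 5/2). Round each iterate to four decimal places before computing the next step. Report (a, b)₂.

At (-3, 5/2): F = (127.5000, 20.5000).
Jacobian J = [[6·a·b - 4·b^2, 3·a^2 - 8·a·b - 4·b + 1], [4·a·b + 2·b, 2·a^2 + 2·a - 5]].
At the point, J = [[-70.0000, 78.0000], [-25.0000, 7.0000]] (det J = 1460.0000).
Solving J·Δ = −F gives Δ = (0.4839, -1.2003).
Then the next iterate is (a, b)₁ = (-2.5161, 1.2997).
Round to (-2.5161, 1.2997) and repeat: F = (34.606510, 6.417325), J = [[-26.377931, 40.954879], [-10.481301, 2.629318]].
Δ = (0.4774, -0.5375), so (a, b)₂ = (-2.0387, 0.7622).

(-2.0387, 0.7622)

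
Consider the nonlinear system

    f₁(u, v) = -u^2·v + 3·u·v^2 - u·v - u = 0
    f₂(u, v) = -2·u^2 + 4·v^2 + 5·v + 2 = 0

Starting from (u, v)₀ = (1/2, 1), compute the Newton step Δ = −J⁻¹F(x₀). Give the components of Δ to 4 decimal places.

(4.5278, -0.1111)

At (1/2, 1): F = (0.2500, 10.5000).
Jacobian J = [[-2·u·v + 3·v^2 - v - 1, -u^2 + 6·u·v - u], [-4·u, 8·v + 5]].
At the point, J = [[0.0000, 2.2500], [-2.0000, 13.0000]] (det J = 4.5000).
Solving J·Δ = −F gives Δ = (4.5278, -0.1111).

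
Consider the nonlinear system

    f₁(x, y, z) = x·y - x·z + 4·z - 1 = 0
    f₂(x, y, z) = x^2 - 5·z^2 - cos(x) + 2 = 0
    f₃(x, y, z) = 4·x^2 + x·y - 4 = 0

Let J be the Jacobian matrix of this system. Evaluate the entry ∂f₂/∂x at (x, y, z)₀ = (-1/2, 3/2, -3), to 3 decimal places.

∂f₂/∂x = 2·x + sin(x).
At (-1/2, 3/2, -3) this is -1.479.

-1.479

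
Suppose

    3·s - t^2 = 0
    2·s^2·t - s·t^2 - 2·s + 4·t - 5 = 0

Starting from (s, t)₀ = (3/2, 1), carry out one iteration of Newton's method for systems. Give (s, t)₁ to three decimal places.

(0.733, 1.600)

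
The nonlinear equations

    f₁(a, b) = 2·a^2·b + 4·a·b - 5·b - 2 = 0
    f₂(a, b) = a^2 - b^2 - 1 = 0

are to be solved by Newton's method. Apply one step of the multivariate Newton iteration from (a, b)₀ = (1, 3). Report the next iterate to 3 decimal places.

(1.021, 1.507)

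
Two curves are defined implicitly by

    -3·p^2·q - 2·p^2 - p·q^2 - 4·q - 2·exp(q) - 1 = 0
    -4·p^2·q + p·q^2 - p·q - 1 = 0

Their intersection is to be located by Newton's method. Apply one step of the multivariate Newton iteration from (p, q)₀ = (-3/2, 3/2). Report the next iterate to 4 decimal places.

(-2.6355, -1.5763)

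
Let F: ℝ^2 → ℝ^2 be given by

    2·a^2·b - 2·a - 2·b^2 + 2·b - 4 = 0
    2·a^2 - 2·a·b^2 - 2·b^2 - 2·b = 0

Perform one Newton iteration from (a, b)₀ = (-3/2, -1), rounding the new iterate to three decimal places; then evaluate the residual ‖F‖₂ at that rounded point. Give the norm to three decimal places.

4.230

At (-3/2, -1): F = (-9.500, 7.500).
Jacobian J = [[4·a·b - 2, 2·a^2 - 4·b + 2], [4·a - 2·b^2, -4·a·b - 4·b - 2]].
At the point, J = [[4.000, 10.500], [-8.000, -4.000]] (det J = 68.000).
Solving J·Δ = −F gives Δ = (0.599, 0.676).
Then the next iterate is (a, b)₁ = (-0.901, -0.324).
Re-evaluating at (-0.901, -0.324): F = (-3.58200, 2.25082), so ‖F‖₂ = 4.230.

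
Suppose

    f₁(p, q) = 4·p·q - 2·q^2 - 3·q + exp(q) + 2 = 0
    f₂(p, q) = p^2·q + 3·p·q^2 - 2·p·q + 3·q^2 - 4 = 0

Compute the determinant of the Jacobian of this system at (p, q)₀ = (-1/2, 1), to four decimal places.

17.0000

J = [[4·q, 4·p - 4·q + exp(q) - 3], [2·p·q + 3·q^2 - 2·q, p^2 + 6·p·q - 2·p + 6·q]].
At the point, J = [[4.0000, -6.281718], [0.0000, 4.2500]].
det J = 17.0000.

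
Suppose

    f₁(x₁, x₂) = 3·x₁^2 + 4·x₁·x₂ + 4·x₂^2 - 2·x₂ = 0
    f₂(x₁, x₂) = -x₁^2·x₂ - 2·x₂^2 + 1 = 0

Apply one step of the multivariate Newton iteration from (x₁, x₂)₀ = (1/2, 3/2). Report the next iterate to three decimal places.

(0.123, 0.971)

At (1/2, 3/2): F = (9.750, -3.875).
Jacobian J = [[6·x₁ + 4·x₂, 4·x₁ + 8·x₂ - 2], [-2·x₁·x₂, -x₁^2 - 4·x₂]].
At the point, J = [[9.000, 12.000], [-1.500, -6.250]] (det J = -38.250).
Solving J·Δ = −F gives Δ = (-0.377, -0.529).
Then the next iterate is (x₁, x₂)₁ = (0.123, 0.971).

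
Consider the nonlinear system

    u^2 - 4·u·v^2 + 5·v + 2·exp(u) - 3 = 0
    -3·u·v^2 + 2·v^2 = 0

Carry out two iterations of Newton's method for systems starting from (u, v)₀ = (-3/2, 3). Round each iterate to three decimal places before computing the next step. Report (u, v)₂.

At (-3/2, 3): F = (68.69626, 58.500).
Jacobian J = [[2·u - 4·v^2 + 2·exp(u), -8·u·v + 5], [-3·v^2, -6·u·v + 4·v]].
At the point, J = [[-38.55374, 41.000], [-27.000, 39.000]] (det J = -396.59585).
Solving J·Δ = −F gives Δ = (0.708, -1.010).
Then the next iterate is (u, v)₁ = (-0.792, 1.990).
Round to (-0.792, 1.990) and repeat: F = (21.02874, 17.32940), J = [[-16.51852, 17.60864], [-11.88030, 17.41648]].
Δ = (0.778, -0.464), so (u, v)₂ = (-0.014, 1.526).

(-0.014, 1.526)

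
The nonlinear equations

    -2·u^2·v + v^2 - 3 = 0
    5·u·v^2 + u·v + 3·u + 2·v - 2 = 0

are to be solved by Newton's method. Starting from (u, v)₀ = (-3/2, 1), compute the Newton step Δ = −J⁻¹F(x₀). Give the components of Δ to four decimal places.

(0.9380, -0.3488)

At (-3/2, 1): F = (-6.5000, -13.5000).
Jacobian J = [[-4·u·v, -2·u^2 + 2·v], [5·v^2 + v + 3, 10·u·v + u + 2]].
At the point, J = [[6.0000, -2.5000], [9.0000, -14.5000]] (det J = -64.5000).
Solving J·Δ = −F gives Δ = (0.9380, -0.3488).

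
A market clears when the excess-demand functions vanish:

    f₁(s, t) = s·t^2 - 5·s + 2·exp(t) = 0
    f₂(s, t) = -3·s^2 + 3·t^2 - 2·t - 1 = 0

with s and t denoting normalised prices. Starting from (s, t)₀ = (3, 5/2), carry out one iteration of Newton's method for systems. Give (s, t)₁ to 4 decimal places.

(1.7218, 1.8264)

At (3, 5/2): F = (28.114988, -14.2500).
Jacobian J = [[t^2 - 5, 2·s·t + 2·exp(t)], [-6·s, 6·t - 2]].
At the point, J = [[1.2500, 39.364988], [-18.0000, 13.0000]] (det J = 724.819783).
Solving J·Δ = −F gives Δ = (-1.2782, -0.6736).
Then the next iterate is (s, t)₁ = (1.7218, 1.8264).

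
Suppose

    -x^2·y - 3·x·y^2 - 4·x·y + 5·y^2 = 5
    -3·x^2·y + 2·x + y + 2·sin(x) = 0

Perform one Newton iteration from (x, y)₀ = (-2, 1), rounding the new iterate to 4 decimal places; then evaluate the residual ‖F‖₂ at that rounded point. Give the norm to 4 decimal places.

At (-2, 1): F = (10.0000, -16.818595).
Jacobian J = [[-2·x·y - 3·y^2 - 4·y, -x^2 - 6·x·y - 4·x + 10·y], [-6·x·y + 2·cos(x) + 2, -3·x^2 + 1]].
At the point, J = [[-3.0000, 26.0000], [13.167706, -11.0000]] (det J = -309.360364).
Solving J·Δ = −F gives Δ = (1.0579, -0.2625).
Then the next iterate is (x, y)₁ = (-0.9421, 0.7375).
Re-evaluating at (-0.9421, 0.7375): F = (1.381399, -4.727999), so ‖F‖₂ = 4.9257.

4.9257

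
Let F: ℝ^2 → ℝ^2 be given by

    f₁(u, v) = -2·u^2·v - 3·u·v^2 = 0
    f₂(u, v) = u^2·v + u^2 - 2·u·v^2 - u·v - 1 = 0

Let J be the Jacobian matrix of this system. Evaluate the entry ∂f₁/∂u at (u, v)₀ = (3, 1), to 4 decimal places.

-15.0000

∂f₁/∂u = -4·u·v - 3·v^2.
At (3, 1) this is -15.0000.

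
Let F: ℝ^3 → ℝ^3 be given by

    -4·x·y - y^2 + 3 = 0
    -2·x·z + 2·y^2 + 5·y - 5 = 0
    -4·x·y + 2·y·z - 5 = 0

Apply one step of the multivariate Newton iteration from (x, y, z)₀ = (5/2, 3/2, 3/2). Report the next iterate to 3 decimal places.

At (5/2, 3/2, 3/2): F = (-14.250, -0.500, -15.500).
Jacobian J = [[-4·y, -4·x - 2·y, 0], [-2·z, 4·y + 5, -2·x], [-4·y, -4·x + 2·z, 2·y]].
At the point, J = [[-6.000, -13.000, 0.000], [-3.000, 11.000, -5.000], [-6.000, -7.000, 3.000]] (det J = -495.000).
Solving J·Δ = −F gives Δ = (-2.017, -0.165, 0.747).
Then the next iterate is (x, y, z)₁ = (0.483, 1.335, 2.247).

(0.483, 1.335, 2.247)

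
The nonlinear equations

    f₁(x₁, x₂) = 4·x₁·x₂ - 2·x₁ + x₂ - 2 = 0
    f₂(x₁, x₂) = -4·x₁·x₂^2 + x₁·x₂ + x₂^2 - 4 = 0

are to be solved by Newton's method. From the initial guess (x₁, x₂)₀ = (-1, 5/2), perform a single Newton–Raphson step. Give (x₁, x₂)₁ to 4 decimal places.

(-0.1506, 2.2651)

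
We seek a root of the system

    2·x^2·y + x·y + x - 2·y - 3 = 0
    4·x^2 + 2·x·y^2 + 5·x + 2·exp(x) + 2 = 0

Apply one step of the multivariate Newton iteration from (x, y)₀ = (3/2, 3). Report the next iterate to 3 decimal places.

(1.631, -0.346)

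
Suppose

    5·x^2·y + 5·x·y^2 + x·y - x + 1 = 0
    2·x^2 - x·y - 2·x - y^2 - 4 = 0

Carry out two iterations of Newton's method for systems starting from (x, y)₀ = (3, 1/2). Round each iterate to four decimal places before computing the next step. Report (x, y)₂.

At (3, 1/2): F = (25.7500, 6.2500).
Jacobian J = [[10·x·y + 5·y^2 + y - 1, 5·x^2 + 10·x·y + x], [4·x - y - 2, -x - 2·y]].
At the point, J = [[15.7500, 63.0000], [9.5000, -4.0000]] (det J = -661.5000).
Solving J·Δ = −F gives Δ = (-0.7509, -0.2210).
Then the next iterate is (x, y)₁ = (2.2491, 0.2790).
Round to (2.2491, 0.2790) and repeat: F = (7.310299, 0.913362), J = [[5.943194, 33.816343], [6.7174, -2.8071]].
Δ = (-0.2108, -0.1791), so (x, y)₂ = (2.0383, 0.0999).

(2.0383, 0.0999)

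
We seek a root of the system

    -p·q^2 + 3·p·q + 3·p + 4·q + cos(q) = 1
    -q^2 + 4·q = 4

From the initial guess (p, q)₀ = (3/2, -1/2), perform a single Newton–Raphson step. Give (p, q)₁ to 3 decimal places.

At (3/2, -1/2): F = (-0.24742, -6.250).
Jacobian J = [[-q^2 + 3·q + 3, -2·p·q + 3·p - sin(q) + 4], [0, -2·q + 4]].
At the point, J = [[1.250, 10.47943], [0.000, 5.000]] (det J = 6.250).
Solving J·Δ = −F gives Δ = (-10.281, 1.250).
Then the next iterate is (p, q)₁ = (-8.781, 0.750).

(-8.781, 0.750)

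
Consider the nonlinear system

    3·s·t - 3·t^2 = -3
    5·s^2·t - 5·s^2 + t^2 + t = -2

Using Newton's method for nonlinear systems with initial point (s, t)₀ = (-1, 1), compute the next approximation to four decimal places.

(-1.5000, 0.5000)

At (-1, 1): F = (-3.0000, 4.0000).
Jacobian J = [[3·t, 3·s - 6·t], [10·s·t - 10·s, 5·s^2 + 2·t + 1]].
At the point, J = [[3.0000, -9.0000], [0.0000, 8.0000]] (det J = 24.0000).
Solving J·Δ = −F gives Δ = (-0.5000, -0.5000).
Then the next iterate is (s, t)₁ = (-1.5000, 0.5000).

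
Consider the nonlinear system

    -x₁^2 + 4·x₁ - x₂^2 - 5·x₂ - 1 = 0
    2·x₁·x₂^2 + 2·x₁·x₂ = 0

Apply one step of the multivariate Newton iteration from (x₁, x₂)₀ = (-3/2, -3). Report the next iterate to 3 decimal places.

(-1.169, -2.065)

At (-3/2, -3): F = (-3.250, -18.000).
Jacobian J = [[-2·x₁ + 4, -2·x₂ - 5], [2·x₂^2 + 2·x₂, 4·x₁·x₂ + 2·x₁]].
At the point, J = [[7.000, 1.000], [12.000, 15.000]] (det J = 93.000).
Solving J·Δ = −F gives Δ = (0.331, 0.935).
Then the next iterate is (x₁, x₂)₁ = (-1.169, -2.065).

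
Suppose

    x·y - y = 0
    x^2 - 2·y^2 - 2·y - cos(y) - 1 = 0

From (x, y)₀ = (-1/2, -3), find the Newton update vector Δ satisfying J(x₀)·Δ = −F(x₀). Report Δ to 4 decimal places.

(0.8600, 1.2801)

At (-1/2, -3): F = (4.5000, -11.760008).
Jacobian J = [[y, x - 1], [2·x, -4·y + sin(y) - 2]].
At the point, J = [[-3.0000, -1.5000], [-1.0000, 9.858880]] (det J = -31.076640).
Solving J·Δ = −F gives Δ = (0.8600, 1.2801).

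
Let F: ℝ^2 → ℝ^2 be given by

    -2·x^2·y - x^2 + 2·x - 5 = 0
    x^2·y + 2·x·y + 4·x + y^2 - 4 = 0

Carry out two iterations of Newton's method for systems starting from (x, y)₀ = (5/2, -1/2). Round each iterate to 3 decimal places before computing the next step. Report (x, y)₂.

(2.231, -0.554)

At (5/2, -1/2): F = (0.000, 0.625).
Jacobian J = [[-4·x·y - 2·x + 2, -2·x^2], [2·x·y + 2·y + 4, x^2 + 2·x + 2·y]].
At the point, J = [[2.000, -12.500], [0.500, 10.250]] (det J = 26.750).
Solving J·Δ = −F gives Δ = (-0.292, -0.047).
Then the next iterate is (x, y)₁ = (2.208, -0.547).
Round to (2.208, -0.547) and repeat: F = (-0.12573, 0.04889), J = [[2.41510, -9.75053], [0.49045, 8.19726]].
Δ = (0.023, -0.007), so (x, y)₂ = (2.231, -0.554).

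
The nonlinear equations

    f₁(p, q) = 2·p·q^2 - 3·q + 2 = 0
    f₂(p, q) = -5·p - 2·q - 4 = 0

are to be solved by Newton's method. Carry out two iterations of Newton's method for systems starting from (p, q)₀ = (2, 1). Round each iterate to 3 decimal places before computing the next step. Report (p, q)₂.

(-1.202, 1.004)

At (2, 1): F = (3.000, -16.000).
Jacobian J = [[2·q^2, 4·p·q - 3], [-5, -2]].
At the point, J = [[2.000, 5.000], [-5.000, -2.000]] (det J = 21.000).
Solving J·Δ = −F gives Δ = (-3.524, 0.810).
Then the next iterate is (p, q)₁ = (-1.524, 1.810).
Round to (-1.524, 1.810) and repeat: F = (-13.41555, 0.000), J = [[6.55220, -14.03376], [-5.000, -2.000]].
Δ = (0.322, -0.806), so (p, q)₂ = (-1.202, 1.004).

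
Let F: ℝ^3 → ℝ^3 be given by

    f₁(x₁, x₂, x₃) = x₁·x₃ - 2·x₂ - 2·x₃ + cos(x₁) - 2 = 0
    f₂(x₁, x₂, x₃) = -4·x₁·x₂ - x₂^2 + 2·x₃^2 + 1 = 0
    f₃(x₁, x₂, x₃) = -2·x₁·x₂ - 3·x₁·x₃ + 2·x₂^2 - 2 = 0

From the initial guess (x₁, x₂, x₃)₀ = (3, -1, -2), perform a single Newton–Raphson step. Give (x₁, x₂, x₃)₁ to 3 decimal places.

(2.543, -0.920, 0.171)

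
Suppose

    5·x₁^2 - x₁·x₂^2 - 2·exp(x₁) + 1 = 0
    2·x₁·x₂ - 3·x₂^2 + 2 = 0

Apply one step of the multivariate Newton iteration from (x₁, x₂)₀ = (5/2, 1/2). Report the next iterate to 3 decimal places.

(-4.807, 2.279)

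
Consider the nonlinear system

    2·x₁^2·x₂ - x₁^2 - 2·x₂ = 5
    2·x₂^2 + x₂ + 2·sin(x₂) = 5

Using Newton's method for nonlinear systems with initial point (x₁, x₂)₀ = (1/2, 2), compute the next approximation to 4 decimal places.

At (1/2, 2): F = (-8.2500, 6.818595).
Jacobian J = [[4·x₁·x₂ - 2·x₁, 2·x₁^2 - 2], [0, 4·x₂ + 2·cos(x₂) + 1]].
At the point, J = [[3.0000, -1.5000], [0.0000, 8.167706]] (det J = 24.503119).
Solving J·Δ = −F gives Δ = (2.3326, -0.8348).
Then the next iterate is (x₁, x₂)₁ = (2.8326, 1.1652).

(2.8326, 1.1652)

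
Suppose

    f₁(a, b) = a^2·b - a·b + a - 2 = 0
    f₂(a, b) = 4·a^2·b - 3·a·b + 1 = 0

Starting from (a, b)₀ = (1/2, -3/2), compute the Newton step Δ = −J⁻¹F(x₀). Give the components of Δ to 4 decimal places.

At (1/2, -3/2): F = (-1.1250, 1.7500).
Jacobian J = [[2·a·b - b + 1, a^2 - a], [8·a·b - 3·b, 4·a^2 - 3·a]].
At the point, J = [[1.0000, -0.2500], [-1.5000, -0.5000]] (det J = -0.8750).
Solving J·Δ = −F gives Δ = (1.1429, 0.0714).

(1.1429, 0.0714)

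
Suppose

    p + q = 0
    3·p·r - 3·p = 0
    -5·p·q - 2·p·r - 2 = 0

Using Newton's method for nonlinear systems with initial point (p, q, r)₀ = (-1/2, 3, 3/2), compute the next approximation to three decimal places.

(-0.487, 0.487, 1.013)

At (-1/2, 3, 3/2): F = (2.500, -0.750, 7.000).
Jacobian J = [[1, 1, 0], [3·r - 3, 0, 3·p], [-5·q - 2·r, -5·p, -2·p]].
At the point, J = [[1.000, 1.000, 0.000], [1.500, 0.000, -1.500], [-18.000, 2.500, 1.000]] (det J = 29.250).
Solving J·Δ = −F gives Δ = (0.013, -2.513, -0.487).
Then the next iterate is (p, q, r)₁ = (-0.487, 0.487, 1.013).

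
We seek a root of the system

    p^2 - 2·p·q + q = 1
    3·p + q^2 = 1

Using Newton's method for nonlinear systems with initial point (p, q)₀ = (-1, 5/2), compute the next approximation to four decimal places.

At (-1, 5/2): F = (7.5000, 2.2500).
Jacobian J = [[2·p - 2·q, -2·p + 1], [3, 2·q]].
At the point, J = [[-7.0000, 3.0000], [3.0000, 5.0000]] (det J = -44.0000).
Solving J·Δ = −F gives Δ = (0.6989, -0.8693).
Then the next iterate is (p, q)₁ = (-0.3011, 1.6307).

(-0.3011, 1.6307)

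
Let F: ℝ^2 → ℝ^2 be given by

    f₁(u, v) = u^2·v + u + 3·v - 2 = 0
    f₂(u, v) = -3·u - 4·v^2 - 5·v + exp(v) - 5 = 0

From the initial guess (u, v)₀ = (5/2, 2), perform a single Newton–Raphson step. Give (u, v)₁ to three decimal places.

At (5/2, 2): F = (19.000, -31.11094).
Jacobian J = [[2·u·v + 1, u^2 + 3], [-3, -8·v + exp(v) - 5]].
At the point, J = [[11.000, 9.250], [-3.000, -13.61094]] (det J = -121.97038).
Solving J·Δ = −F gives Δ = (0.239, -2.338).
Then the next iterate is (u, v)₁ = (2.739, -0.338).

(2.739, -0.338)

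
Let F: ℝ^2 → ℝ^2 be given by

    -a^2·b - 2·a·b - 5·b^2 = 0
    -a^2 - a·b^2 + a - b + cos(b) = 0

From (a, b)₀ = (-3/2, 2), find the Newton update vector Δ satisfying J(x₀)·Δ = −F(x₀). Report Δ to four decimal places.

(9.6409, 0.0406)

At (-3/2, 2): F = (-18.5000, -0.166147).
Jacobian J = [[-2·a·b - 2·b, -a^2 - 2·a - 10·b], [-2·a - b^2 + 1, -2·a·b - sin(b) - 1]].
At the point, J = [[2.0000, -19.2500], [0.0000, 4.090703]] (det J = 8.181405).
Solving J·Δ = −F gives Δ = (9.6409, 0.0406).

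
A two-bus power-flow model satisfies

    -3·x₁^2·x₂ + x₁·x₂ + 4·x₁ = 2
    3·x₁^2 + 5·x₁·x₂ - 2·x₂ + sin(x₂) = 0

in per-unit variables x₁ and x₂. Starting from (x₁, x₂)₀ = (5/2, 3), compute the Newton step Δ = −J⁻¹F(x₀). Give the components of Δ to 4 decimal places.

(-3.4199, 5.4897)

At (5/2, 3): F = (-40.7500, 50.391120).
Jacobian J = [[-6·x₁·x₂ + x₂ + 4, -3·x₁^2 + x₁], [6·x₁ + 5·x₂, 5·x₁ + cos(x₂) - 2]].
At the point, J = [[-38.0000, -16.2500], [30.0000, 9.510008]] (det J = 126.119715).
Solving J·Δ = −F gives Δ = (-3.4199, 5.4897).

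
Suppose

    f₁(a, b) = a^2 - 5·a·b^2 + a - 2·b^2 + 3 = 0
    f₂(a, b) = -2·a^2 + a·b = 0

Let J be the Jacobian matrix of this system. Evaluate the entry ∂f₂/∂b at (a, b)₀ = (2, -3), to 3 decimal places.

2.000

∂f₂/∂b = a.
At (2, -3) this is 2.000.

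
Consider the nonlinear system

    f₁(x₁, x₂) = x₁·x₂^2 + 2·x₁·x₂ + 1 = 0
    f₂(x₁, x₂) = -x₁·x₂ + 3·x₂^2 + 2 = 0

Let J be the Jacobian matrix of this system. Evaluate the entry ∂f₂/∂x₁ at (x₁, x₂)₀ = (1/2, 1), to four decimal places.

-1.0000

∂f₂/∂x₁ = -x₂.
At (1/2, 1) this is -1.0000.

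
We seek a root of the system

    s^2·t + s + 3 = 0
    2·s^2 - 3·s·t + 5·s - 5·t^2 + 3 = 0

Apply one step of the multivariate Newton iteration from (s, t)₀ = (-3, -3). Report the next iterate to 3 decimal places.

At (-3, -3): F = (-27.000, -66.000).
Jacobian J = [[2·s·t + 1, s^2], [4·s - 3·t + 5, -3·s - 10·t]].
At the point, J = [[19.000, 9.000], [2.000, 39.000]] (det J = 723.000).
Solving J·Δ = −F gives Δ = (0.635, 1.660).
Then the next iterate is (s, t)₁ = (-2.365, -1.340).

(-2.365, -1.340)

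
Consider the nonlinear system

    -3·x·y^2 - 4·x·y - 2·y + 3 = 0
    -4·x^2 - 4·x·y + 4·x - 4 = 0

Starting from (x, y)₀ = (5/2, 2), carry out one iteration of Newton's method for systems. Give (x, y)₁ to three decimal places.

At (5/2, 2): F = (-51.000, -39.000).
Jacobian J = [[-3·y^2 - 4·y, -6·x·y - 4·x - 2], [-8·x - 4·y + 4, -4·x]].
At the point, J = [[-20.000, -42.000], [-24.000, -10.000]] (det J = -808.000).
Solving J·Δ = −F gives Δ = (-1.396, -0.550).
Then the next iterate is (x, y)₁ = (1.104, 1.450).

(1.104, 1.450)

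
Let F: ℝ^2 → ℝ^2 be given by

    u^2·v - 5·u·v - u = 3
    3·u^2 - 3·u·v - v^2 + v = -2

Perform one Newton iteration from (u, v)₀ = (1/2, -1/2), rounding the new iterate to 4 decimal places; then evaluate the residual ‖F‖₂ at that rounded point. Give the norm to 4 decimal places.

3.8837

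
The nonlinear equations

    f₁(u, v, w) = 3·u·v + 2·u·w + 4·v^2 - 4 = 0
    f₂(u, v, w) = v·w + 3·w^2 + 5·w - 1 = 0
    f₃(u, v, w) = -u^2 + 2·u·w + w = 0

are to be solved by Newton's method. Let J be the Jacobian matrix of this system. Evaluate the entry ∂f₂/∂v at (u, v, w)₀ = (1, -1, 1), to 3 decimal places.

∂f₂/∂v = w.
At (1, -1, 1) this is 1.000.

1.000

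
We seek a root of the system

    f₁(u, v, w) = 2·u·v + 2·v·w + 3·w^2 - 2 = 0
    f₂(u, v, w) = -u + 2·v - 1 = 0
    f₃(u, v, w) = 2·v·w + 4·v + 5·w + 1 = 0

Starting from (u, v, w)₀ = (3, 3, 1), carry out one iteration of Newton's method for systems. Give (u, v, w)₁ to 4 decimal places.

At (3, 3, 1): F = (25.0000, 2.0000, 24.0000).
Jacobian J = [[2·v, 2·u + 2·w, 2·v + 6·w], [-1, 2, 0], [0, 2·w + 4, 2·v + 5]].
At the point, J = [[6.0000, 8.0000, 12.0000], [-1.0000, 2.0000, 0.0000], [0.0000, 6.0000, 11.0000]] (det J = 148.0000).
Solving J·Δ = −F gives Δ = (0.3919, -0.8041, -1.7432).
Then the next iterate is (u, v, w)₁ = (3.3919, 2.1959, -0.7432).

(3.3919, 2.1959, -0.7432)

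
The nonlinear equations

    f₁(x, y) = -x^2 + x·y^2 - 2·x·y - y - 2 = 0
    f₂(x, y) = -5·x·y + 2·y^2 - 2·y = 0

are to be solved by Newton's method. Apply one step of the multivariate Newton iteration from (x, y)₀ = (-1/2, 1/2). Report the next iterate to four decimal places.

(-9.4000, -8.7000)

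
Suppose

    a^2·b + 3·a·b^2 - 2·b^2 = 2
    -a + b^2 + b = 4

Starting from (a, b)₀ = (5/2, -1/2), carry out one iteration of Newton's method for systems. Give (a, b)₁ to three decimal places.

At (5/2, -1/2): F = (-3.750, -6.750).
Jacobian J = [[2·a·b + 3·b^2, a^2 + 6·a·b - 4·b], [-1, 2·b + 1]].
At the point, J = [[-1.750, 0.750], [-1.000, 0.000]] (det J = 0.750).
Solving J·Δ = −F gives Δ = (-6.750, -10.750).
Then the next iterate is (a, b)₁ = (-4.250, -11.250).

(-4.250, -11.250)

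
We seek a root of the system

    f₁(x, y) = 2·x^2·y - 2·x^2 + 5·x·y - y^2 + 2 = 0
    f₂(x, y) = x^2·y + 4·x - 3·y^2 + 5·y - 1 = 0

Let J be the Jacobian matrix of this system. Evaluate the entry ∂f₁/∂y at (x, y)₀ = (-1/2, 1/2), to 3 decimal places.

∂f₁/∂y = 2·x^2 + 5·x - 2·y.
At (-1/2, 1/2) this is -3.000.

-3.000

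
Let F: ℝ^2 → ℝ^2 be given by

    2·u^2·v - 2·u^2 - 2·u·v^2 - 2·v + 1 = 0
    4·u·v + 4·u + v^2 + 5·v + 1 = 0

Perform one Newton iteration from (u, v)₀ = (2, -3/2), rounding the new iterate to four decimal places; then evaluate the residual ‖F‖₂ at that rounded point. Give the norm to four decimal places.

7.4423

At (2, -3/2): F = (-25.0000, -8.2500).
Jacobian J = [[4·u·v - 4·u - 2·v^2, 2·u^2 - 4·u·v - 2], [4·v + 4, 4·u + 2·v + 5]].
At the point, J = [[-24.5000, 18.0000], [-2.0000, 10.0000]] (det J = -209.0000).
Solving J·Δ = −F gives Δ = (-0.4856, 0.7279).
Then the next iterate is (u, v)₁ = (1.5144, -0.7721).
Re-evaluating at (1.5144, -0.7721): F = (-7.389678, -0.883835), so ‖F‖₂ = 7.4423.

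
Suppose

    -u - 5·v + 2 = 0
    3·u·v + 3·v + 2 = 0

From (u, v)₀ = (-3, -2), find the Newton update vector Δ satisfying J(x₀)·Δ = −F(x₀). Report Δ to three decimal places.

(-0.833, 3.167)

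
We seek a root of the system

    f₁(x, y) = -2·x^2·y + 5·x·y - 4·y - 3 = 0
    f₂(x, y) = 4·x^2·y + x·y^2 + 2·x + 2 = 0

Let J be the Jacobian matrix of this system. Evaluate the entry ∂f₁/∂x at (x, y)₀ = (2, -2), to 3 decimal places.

6.000

∂f₁/∂x = -4·x·y + 5·y.
At (2, -2) this is 6.000.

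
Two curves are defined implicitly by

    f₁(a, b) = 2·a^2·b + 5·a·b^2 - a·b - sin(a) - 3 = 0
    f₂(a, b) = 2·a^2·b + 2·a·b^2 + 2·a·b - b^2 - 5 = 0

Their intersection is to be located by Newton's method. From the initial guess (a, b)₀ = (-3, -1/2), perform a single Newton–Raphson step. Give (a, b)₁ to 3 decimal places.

(1.193, -1.043)

At (-3, -1/2): F = (-17.10888, -12.750).
Jacobian J = [[4·a·b + 5·b^2 - b - cos(a), 2·a^2 + 10·a·b - a], [4·a·b + 2·b^2 + 2·b, 2·a^2 + 4·a·b + 2·a - 2·b]].
At the point, J = [[8.73999, 36.000], [5.500, 19.000]] (det J = -31.94014).
Solving J·Δ = −F gives Δ = (4.193, -0.543).
Then the next iterate is (a, b)₁ = (1.193, -1.043).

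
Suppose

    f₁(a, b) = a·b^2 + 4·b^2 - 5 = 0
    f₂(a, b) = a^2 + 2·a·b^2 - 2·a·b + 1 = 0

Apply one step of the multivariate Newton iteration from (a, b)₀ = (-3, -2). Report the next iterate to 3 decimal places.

At (-3, -2): F = (-1.000, -26.000).
Jacobian J = [[b^2, 2·a·b + 8·b], [2·a + 2·b^2 - 2·b, 4·a·b - 2·a]].
At the point, J = [[4.000, -4.000], [6.000, 30.000]] (det J = 144.000).
Solving J·Δ = −F gives Δ = (0.931, 0.681).
Then the next iterate is (a, b)₁ = (-2.069, -1.319).

(-2.069, -1.319)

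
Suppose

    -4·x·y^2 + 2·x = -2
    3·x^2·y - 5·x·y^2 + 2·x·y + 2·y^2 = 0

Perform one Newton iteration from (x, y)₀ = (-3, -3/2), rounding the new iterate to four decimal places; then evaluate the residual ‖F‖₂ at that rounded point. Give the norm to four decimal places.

At (-3, -3/2): F = (23.0000, 6.7500).
Jacobian J = [[-4·y^2 + 2, -8·x·y], [6·x·y - 5·y^2 + 2·y, 3·x^2 - 10·x·y + 2·x + 4·y]].
At the point, J = [[-7.0000, -36.0000], [12.7500, -30.0000]] (det J = 669.0000).
Solving J·Δ = −F gives Δ = (0.6682, 0.5090).
Then the next iterate is (x, y)₁ = (-2.3318, -0.9910).
Re-evaluating at (-2.3318, -0.9910): F = (6.496466, 1.870805), so ‖F‖₂ = 6.7605.

6.7605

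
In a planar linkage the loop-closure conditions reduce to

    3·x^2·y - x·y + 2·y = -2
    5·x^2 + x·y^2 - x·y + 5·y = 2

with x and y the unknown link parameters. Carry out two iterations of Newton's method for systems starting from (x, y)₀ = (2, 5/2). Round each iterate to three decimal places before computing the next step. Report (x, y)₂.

At (2, 5/2): F = (32.000, 38.000).
Jacobian J = [[6·x·y - y, 3·x^2 - x + 2], [10·x + y^2 - y, 2·x·y - x + 5]].
At the point, J = [[27.500, 12.000], [23.750, 13.000]] (det J = 72.500).
Solving J·Δ = −F gives Δ = (0.552, -3.931).
Then the next iterate is (x, y)₁ = (2.552, -1.431).
Round to (2.552, -1.431) and repeat: F = (-25.16913, 32.28632), J = [[-20.48047, 18.98611], [28.99876, -4.85582]].
Δ = (-1.088, 0.152), so (x, y)₂ = (1.464, -1.279).

(1.464, -1.279)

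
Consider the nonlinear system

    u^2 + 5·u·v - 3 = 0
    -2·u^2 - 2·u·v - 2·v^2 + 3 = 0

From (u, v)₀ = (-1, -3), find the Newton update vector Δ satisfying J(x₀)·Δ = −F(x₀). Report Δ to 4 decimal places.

(0.3564, 1.3883)

At (-1, -3): F = (13.0000, -23.0000).
Jacobian J = [[2·u + 5·v, 5·u], [-4·u - 2·v, -2·u - 4·v]].
At the point, J = [[-17.0000, -5.0000], [10.0000, 14.0000]] (det J = -188.0000).
Solving J·Δ = −F gives Δ = (0.3564, 1.3883).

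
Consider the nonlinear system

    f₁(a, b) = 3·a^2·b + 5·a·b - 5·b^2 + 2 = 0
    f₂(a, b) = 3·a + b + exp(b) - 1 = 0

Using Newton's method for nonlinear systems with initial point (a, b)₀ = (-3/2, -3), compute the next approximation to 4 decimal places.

At (-3/2, -3): F = (-40.7500, -8.450213).
Jacobian J = [[6·a·b + 5·b, 3·a^2 + 5·a - 10·b], [3, exp(b) + 1]].
At the point, J = [[12.0000, 29.2500], [3.0000, 1.049787]] (det J = -75.152555).
Solving J·Δ = −F gives Δ = (2.7197, 0.2774).
Then the next iterate is (a, b)₁ = (1.2197, -2.7226).

(1.2197, -2.7226)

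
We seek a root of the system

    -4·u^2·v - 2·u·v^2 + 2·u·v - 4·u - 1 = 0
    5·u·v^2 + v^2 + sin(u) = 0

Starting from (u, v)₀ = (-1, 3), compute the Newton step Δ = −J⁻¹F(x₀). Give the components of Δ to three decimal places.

At (-1, 3): F = (3.000, -36.84147).
Jacobian J = [[-8·u·v - 2·v^2 + 2·v - 4, -4·u^2 - 4·u·v + 2·u], [5·v^2 + cos(u), 10·u·v + 2·v]].
At the point, J = [[8.000, 6.000], [45.54030, -24.000]] (det J = -465.24181).
Solving J·Δ = −F gives Δ = (0.320, -0.927).

(0.320, -0.927)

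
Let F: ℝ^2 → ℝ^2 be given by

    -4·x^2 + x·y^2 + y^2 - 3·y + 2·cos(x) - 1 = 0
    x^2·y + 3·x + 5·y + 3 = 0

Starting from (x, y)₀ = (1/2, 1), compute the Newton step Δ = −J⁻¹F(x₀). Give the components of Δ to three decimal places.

At (1/2, 1): F = (-1.74483, 9.750).
Jacobian J = [[-8·x + y^2 - 2·sin(x), 2·x·y + 2·y - 3], [2·x·y + 3, x^2 + 5]].
At the point, J = [[-3.95885, 0.000], [4.000, 5.250]] (det J = -20.78397).
Solving J·Δ = −F gives Δ = (-0.441, -1.521).

(-0.441, -1.521)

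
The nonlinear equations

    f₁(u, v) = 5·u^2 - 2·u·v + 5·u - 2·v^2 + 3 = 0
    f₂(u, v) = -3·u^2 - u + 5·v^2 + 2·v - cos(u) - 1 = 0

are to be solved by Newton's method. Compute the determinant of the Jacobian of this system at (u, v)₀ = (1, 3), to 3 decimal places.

201.781

J = [[10·u - 2·v + 5, -2·u - 4·v], [-6·u + sin(u) - 1, 10·v + 2]].
At the point, J = [[9.000, -14.000], [-6.15853, 32.000]].
det J = 201.781.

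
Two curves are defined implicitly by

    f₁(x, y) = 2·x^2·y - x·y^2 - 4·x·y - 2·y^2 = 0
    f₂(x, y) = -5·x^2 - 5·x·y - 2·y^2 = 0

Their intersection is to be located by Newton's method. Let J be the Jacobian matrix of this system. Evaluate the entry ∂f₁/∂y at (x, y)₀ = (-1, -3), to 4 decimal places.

12.0000

∂f₁/∂y = 2·x^2 - 2·x·y - 4·x - 4·y.
At (-1, -3) this is 12.0000.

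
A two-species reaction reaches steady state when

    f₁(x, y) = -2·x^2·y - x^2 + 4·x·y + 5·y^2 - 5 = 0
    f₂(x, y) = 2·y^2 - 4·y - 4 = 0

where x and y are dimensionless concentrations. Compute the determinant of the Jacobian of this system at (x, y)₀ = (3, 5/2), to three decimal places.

J = [[-4·x·y - 2·x + 4·y, -2·x^2 + 4·x + 10·y], [0, 4·y - 4]].
At the point, J = [[-26.000, 19.000], [0.000, 6.000]].
det J = -156.000.

-156.000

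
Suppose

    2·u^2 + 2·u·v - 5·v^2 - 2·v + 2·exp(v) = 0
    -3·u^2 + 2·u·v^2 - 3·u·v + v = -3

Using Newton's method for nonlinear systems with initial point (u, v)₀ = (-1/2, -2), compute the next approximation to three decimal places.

At (-1/2, -2): F = (-13.22933, -6.750).
Jacobian J = [[4·u + 2·v, 2·u - 10·v + 2·exp(v) - 2], [-6·u + 2·v^2 - 3·v, 4·u·v - 3·u + 1]].
At the point, J = [[-6.000, 17.27067], [17.000, 6.500]] (det J = -332.60140).
Solving J·Δ = −F gives Δ = (0.092, 0.798).
Then the next iterate is (u, v)₁ = (-0.408, -1.202).

(-0.408, -1.202)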